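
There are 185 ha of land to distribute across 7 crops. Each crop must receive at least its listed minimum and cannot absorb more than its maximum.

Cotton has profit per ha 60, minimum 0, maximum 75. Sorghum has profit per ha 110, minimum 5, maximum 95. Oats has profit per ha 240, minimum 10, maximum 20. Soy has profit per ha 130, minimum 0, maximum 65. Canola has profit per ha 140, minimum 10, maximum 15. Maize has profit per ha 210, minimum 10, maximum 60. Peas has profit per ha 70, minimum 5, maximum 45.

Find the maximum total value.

30500

Meeting every minimum uses 0+5+10+0+10+10+5 = 40 ha, leaving 145.
Highest profit per ha first: Oats 240 > Maize 210 > Canola 140 > Soy 130 > Sorghum 110 > Peas 70 > Cotton 60.
Give Oats 10 more to hit its cap of 20 → 135 left.
Give Maize 50 more to hit its cap of 60 → 85 left.
Canola takes 5 more to reach its cap of 15 → 80 left.
Give Soy 65 more to hit its cap of 65 → 15 left.
Sorghum: +15 (room for 90) → 20. Pool exhausted.
Total = 110×20 + 240×20 + 130×65 + 140×15 + 210×60 + 70×5 = 30500.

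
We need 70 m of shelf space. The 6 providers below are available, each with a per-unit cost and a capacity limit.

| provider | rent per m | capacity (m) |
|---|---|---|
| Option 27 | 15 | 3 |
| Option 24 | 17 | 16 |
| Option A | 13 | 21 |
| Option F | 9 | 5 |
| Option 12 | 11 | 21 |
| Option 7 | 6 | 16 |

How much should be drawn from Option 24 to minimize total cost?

Cheapest first:
Take 16 from Option 7 at 6 → need 54 more.
Take 5 from Option F at 9 → need 49 more.
Take 21 from Option 12 at 11 → need 28 more.
Option A at 13: take all 21 m → 7 still needed.
Option 27 (15): use full 3 → 4 m to go.
Take 4 from Option 24 at 17 to finish.

4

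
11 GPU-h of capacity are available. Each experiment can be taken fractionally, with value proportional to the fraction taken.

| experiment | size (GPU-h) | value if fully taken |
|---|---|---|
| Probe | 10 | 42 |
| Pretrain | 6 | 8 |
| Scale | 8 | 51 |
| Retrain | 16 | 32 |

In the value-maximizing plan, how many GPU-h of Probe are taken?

Rank by value-to-size ratio: Scale 51/8≈6.38, Probe 42/10≈4.2, Retrain 32/16≈2, Pretrain 8/6≈1.33.
All 8 GPU-h of Scale fit (value 51) — 3 remain.
Only 3 GPU-h remain; take 3/10 of Probe for value 42×3/10 = 12.6.

3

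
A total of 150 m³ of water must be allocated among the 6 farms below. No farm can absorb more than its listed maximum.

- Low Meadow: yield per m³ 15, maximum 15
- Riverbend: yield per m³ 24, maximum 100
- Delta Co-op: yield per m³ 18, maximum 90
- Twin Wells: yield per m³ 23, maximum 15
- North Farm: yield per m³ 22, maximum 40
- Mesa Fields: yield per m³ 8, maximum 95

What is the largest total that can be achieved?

3515

Highest yield per m³ first: Riverbend 24 > Twin Wells 23 > North Farm 22 > Delta Co-op 18 > Low Meadow 15 > Mesa Fields 8.
Riverbend takes 100 to reach its cap of 100 — 50 left.
Give Twin Wells 15 to hit its cap of 15 — 35 left.
North Farm has room for 40 but only 35 remain, so it gets 35.
Total = 24×100 + 23×15 + 22×35 = 3515.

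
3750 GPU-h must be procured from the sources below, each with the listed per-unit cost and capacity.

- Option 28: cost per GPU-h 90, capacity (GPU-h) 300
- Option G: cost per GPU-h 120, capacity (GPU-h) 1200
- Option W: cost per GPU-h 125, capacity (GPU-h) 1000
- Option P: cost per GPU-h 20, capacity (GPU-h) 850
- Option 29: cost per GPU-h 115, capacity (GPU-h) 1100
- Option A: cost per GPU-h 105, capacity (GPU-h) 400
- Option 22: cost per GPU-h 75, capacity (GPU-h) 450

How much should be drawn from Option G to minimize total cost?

650

Use sources in increasing cost order.
Option P (20): use full 850 → 2900 GPU-h to go.
Option 22 (75): use full 450 → 2450 GPU-h to go.
Take 300 from Option 28 at 90 → need 2150 more.
Option A at 105: take all 400 GPU-h → 1750 still needed.
Take 1100 from Option 29 at 115 → need 650 more.
Option G (120): take the remaining 650 → done.
Option W: unused.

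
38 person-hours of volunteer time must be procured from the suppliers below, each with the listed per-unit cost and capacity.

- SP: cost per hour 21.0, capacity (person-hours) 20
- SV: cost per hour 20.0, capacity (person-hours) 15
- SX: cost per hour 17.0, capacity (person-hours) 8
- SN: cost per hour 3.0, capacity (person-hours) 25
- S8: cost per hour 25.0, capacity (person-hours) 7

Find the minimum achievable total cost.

311

Cheapest first:
SN (3.0): use full 25 → 13 person-hours to go.
Take 8 from SX at 17.0 → need 5 more.
SV (20.0): take the remaining 5 → done.
SP, S8: unused.
Cost = 25×3.0 + 8×17.0 + 5×20.0 = 311.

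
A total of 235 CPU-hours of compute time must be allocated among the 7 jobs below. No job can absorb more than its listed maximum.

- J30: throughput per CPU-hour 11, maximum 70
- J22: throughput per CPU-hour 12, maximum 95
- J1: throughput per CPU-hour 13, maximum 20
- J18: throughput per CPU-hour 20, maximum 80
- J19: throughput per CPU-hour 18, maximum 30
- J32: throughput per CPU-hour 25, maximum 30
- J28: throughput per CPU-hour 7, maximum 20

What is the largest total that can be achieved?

Rank by throughput per CPU-hour: J32 25 > J18 20 > J19 18 > J1 13 > J22 12 > J30 11 > J28 7.
Give J32 30 to hit its cap of 30 → 205 left.
J18 takes 80 to reach its cap of 80 → 125 left.
J19: +30 to 30 (cap) → 95 left.
J1 takes 20 to reach its cap of 20 → 75 left.
J22 has room for 95 but only 75 remain, so it gets 75.
Total = 12×75 + 13×20 + 20×80 + 18×30 + 25×30 = 4050.

4050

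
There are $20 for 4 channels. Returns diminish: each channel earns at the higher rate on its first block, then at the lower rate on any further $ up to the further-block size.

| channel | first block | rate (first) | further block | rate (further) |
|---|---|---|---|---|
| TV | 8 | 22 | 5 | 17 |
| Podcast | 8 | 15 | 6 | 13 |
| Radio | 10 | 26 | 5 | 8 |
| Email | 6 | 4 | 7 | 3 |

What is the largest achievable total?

Rank every tier by rate: Radio/T1 26 > TV/T1 22 > TV/T2 17 > Podcast/T1 15 > Podcast/T2 13 > Radio/T2 8 > Email/T1 4 > Email/T2 3.
Radio/T1 (26): +10 ; 10 left.
TV T1 at 22: fill all 8 ; 2 left.
TV/T2: +2 of 5 at 17; pool empty.
Total = 26×10 + 22×8 + 17×2 = 470.

470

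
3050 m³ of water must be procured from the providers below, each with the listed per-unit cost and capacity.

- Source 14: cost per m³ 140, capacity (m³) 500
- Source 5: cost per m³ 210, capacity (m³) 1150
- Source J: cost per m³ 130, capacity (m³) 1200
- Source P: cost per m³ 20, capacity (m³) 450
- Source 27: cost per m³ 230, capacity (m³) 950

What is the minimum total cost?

424000

Fill from the cheapest provider first.
Source P at 20: take all 450 m³ ; 2600 still needed.
Take 1200 from Source J at 130 ; need 1400 more.
Source 14 at 140: take all 500 m³ ; 900 still needed.
Source 5 (210): take the remaining 900 ; done.
Source 27: unused.
Cost = 450×20 + 1200×130 + 500×140 + 900×210 = 424000.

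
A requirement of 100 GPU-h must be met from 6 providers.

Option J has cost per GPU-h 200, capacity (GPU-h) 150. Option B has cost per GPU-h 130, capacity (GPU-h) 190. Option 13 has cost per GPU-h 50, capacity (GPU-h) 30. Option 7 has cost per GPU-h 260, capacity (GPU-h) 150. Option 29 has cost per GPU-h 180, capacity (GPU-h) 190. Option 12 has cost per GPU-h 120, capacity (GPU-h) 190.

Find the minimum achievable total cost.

9900

Use providers in increasing cost order.
Take 30 from Option 13 at 50 ; need 70 more.
Option 12 at 120: take 70 of its 190 ; requirement met.
Option B, Option 29, Option J, Option 7: unused.
Cost = 30×50 + 70×120 = 9900.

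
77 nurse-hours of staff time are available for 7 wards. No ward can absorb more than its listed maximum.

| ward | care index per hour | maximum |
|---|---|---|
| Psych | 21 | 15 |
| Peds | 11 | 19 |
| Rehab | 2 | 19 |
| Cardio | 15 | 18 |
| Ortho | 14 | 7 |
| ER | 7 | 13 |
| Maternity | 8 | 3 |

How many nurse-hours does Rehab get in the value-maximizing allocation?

Highest care index per hour first: Psych 21 > Cardio 15 > Ortho 14 > Peds 11 > Maternity 8 > ER 7 > Rehab 2.
Psych: +15 to 15 (cap) — 62 left.
Cardio takes 18 to reach its cap of 18 — 44 left.
Ortho takes 7 to reach its cap of 7 — 37 left.
Peds takes 19 to reach its cap of 19 — 18 left.
Maternity: +3 to 3 (cap) — 15 left.
Give ER 13 to hit its cap of 13 — 2 left.
Rehab has room for 19 but only 2 remain, so it gets 2.

2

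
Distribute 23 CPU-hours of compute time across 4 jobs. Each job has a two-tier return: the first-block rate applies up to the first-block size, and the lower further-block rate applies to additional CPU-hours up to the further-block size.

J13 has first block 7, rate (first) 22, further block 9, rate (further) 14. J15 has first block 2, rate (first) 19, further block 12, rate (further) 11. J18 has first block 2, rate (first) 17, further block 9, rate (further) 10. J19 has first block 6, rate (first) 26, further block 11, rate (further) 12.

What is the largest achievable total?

Rank every tier by rate: J19/first 26 > J13/first 22 > J15/first 19 > J18/first 17 > J13/second 14 > J19/second 12 > J15/second 11 > J18/second 10.
J19 first at 26: fill all 6 ; 17 left.
J13 first at 22: fill all 7 ; 10 left.
J15/first (19): +2 ; 8 left.
J18 first at 17: fill all 2 ; 6 left.
6 remain; put them into J13 second at 14.
Total = 26×6 + 22×7 + 19×2 + 17×2 + 14×6 = 466.

466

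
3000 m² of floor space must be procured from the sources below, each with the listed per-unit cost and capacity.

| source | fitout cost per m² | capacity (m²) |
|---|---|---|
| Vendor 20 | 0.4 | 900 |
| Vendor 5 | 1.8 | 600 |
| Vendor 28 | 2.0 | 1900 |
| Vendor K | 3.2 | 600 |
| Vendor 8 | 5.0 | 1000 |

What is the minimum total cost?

4440

Cheapest first:
Vendor 20 (0.4): use full 900 → 2100 m² to go.
Vendor 5 (1.8): use full 600 → 1500 m² to go.
Vendor 28 at 2.0: take 1500 of its 1900 → requirement met.
Vendor K, Vendor 8: unused.
Cost = 900×0.4 + 600×1.8 + 1500×2.0 = 4440.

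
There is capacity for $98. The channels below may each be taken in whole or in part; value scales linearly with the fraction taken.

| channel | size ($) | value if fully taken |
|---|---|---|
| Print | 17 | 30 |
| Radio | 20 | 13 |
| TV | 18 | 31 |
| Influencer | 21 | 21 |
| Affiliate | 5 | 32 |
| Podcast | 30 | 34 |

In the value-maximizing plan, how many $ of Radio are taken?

7

Sort by value density: Affiliate 32/5≈6.4, Print 30/17≈1.76, TV 31/18≈1.72, Podcast 34/30≈1.13, Influencer 21/21≈1, Radio 13/20≈0.65.
Take all of Affiliate (5 $, value 32) ; 93 $ left.
All 17 $ of Print fit (value 30) ; 76 remain.
Take all of TV (18 $, value 31) ; 58 $ left.
Take all of Podcast (30 $, value 34) ; 28 $ left.
Take all of Influencer (21 $, value 21) ; 7 $ left.
7 $ left: a 7/20 share of Radio gives 13×7/20 = 4.55.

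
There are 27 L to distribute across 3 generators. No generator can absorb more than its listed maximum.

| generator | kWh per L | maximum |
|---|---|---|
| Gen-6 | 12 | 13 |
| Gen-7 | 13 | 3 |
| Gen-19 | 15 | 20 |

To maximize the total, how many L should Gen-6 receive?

4

Order the generators by kWh per L: Gen-19 15 > Gen-7 13 > Gen-6 12.
Gen-19: +20 to 20 (cap) — 7 left.
Gen-7 takes 3 to reach its cap of 3 — 4 left.
Only 4 left; Gen-6 takes them to reach 4.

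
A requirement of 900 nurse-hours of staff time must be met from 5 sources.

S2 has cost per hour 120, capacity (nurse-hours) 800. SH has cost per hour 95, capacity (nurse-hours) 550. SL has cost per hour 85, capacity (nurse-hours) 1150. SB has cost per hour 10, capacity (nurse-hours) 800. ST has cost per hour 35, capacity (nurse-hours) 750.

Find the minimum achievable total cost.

11500

Cheapest first:
SB at 10: take all 800 nurse-hours ; 100 still needed.
ST (35): take the remaining 100 ; done.
SL, SH, S2: unused.
Cost = 800×10 + 100×35 = 11500.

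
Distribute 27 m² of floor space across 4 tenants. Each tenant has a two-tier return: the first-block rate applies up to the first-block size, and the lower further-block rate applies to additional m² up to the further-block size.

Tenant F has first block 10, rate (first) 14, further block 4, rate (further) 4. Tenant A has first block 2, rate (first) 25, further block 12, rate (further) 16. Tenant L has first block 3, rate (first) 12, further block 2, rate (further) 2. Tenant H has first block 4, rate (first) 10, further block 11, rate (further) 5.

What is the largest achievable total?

418

Treat each block as its own option and order by rate: Tenant A/T1 25 > Tenant A/T2 16 > Tenant F/T1 14 > Tenant L/T1 12 > Tenant H/T1 10 > Tenant H/T2 5 > Tenant F/T2 4 > Tenant L/T2 2.
Tenant A/T1 (25): +2 — 25 left.
Fill Tenant A T2 block (12 at 16) — 13 left.
Tenant F T1 at 14: fill all 10 — 3 left.
Tenant L T1 at 12: fill all 3 — 0 left.
Total = 25×2 + 16×12 + 14×10 + 12×3 = 418.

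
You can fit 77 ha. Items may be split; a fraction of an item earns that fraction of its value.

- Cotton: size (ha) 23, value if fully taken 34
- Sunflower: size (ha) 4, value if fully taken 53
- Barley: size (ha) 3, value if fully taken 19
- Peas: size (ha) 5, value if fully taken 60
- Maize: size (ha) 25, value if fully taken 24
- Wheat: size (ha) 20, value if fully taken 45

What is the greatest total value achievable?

Rank by value-to-size ratio: Sunflower 53/4≈13.2, Peas 60/5≈12, Barley 19/3≈6.33, Wheat 45/20≈2.25, Cotton 34/23≈1.48, Maize 24/25≈0.96.
All 4 ha of Sunflower fit (value 53) ; 73 remain.
Peas: take in full, 5 ha for value 60 ; 68 left.
All 3 ha of Barley fit (value 19) ; 65 remain.
Take all of Wheat (20 ha, value 45) ; 45 ha left.
All 23 ha of Cotton fit (value 34) ; 22 remain.
22 ha left: a 22/25 share of Maize gives 24×22/25 = 21.12.
Total value = 232.12.

232.12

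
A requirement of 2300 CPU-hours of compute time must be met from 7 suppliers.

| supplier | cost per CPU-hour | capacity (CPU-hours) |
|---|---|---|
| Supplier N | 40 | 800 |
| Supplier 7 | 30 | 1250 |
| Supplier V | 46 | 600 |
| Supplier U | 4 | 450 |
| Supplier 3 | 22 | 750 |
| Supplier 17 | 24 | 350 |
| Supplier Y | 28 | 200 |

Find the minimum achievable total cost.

Fill from the cheapest supplier first.
Supplier U (4): use full 450 → 1850 CPU-hours to go.
Supplier 3 at 22: take all 750 CPU-hours → 1100 still needed.
Take 350 from Supplier 17 at 24 → need 750 more.
Supplier Y at 28: take all 200 CPU-hours → 550 still needed.
Supplier 7 (30): take the remaining 550 → done.
Supplier N, Supplier V: unused.
Cost = 450×4 + 750×22 + 350×24 + 200×28 + 550×30 = 48800.

48800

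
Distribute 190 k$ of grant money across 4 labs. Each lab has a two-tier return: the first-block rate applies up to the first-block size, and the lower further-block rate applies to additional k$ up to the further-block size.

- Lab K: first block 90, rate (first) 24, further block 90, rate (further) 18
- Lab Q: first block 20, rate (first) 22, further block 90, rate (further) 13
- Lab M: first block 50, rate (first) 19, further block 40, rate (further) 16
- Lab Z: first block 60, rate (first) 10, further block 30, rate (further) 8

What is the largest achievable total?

Rank every tier by rate: Lab K/first 24 > Lab Q/first 22 > Lab M/first 19 > Lab K/second 18 > Lab M/second 16 > Lab Q/second 13 > Lab Z/first 10 > Lab Z/second 8.
Lab K/first (24): +90 — 100 left.
Lab Q/first (22): +20 — 80 left.
Fill Lab M first block (50 at 19) — 30 left.
Lab K/second: +30 of 90 at 18; pool empty.
Total = 24×90 + 22×20 + 19×50 + 18×30 = 4090.

4090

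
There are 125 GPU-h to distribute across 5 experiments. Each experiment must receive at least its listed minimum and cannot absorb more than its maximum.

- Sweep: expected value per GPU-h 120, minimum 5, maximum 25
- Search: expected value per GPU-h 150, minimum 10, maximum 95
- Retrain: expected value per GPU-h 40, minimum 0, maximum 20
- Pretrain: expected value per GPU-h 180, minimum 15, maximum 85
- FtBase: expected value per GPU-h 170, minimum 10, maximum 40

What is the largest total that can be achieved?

Meeting every minimum uses 5+10+0+15+10 = 40 GPU-h, leaving 85.
Rank by expected value per GPU-h: Pretrain 180 > FtBase 170 > Search 150 > Sweep 120 > Retrain 40.
Pretrain takes 70 more to reach its cap of 85 → 15 left.
Only 15 left; FtBase takes them to reach 25.
Total = 120×5 + 150×10 + 180×85 + 170×25 = 21650.

21650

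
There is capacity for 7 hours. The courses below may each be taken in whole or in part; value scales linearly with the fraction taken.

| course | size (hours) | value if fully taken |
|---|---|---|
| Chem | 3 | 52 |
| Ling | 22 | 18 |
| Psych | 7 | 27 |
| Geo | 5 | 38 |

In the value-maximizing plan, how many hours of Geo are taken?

4

Best value per unit of size first: Chem 52/3≈17.3, Geo 38/5≈7.6, Psych 27/7≈3.86, Ling 18/22≈0.818.
Take all of Chem (3 hours, value 52) — 4 hours left.
Fill the last 4 hours with part of Geo: 4/5 of it earns 30.4.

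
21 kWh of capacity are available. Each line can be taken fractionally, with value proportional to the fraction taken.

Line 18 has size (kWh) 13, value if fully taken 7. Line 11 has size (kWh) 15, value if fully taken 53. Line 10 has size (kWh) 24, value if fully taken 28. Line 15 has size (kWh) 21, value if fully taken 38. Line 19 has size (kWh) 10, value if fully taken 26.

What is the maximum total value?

68.6

Sort by value density: Line 11 53/15≈3.53, Line 19 26/10≈2.6, Line 15 38/21≈1.81, Line 10 28/24≈1.17, Line 18 7/13≈0.538.
All 15 kWh of Line 11 fit (value 53) → 6 remain.
Fill the last 6 kWh with part of Line 19: 6/10 of it earns 15.6.
Total value = 68.6.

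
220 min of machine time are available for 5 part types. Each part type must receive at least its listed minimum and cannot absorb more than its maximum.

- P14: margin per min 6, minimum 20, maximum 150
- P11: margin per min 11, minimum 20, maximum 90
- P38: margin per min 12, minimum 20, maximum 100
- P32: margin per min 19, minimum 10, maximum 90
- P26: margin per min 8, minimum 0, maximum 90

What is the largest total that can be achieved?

3130

Meeting every minimum uses 20+20+20+10+0 = 70 min, leaving 150.
Rank by margin per min: P32 19 > P38 12 > P11 11 > P26 8 > P14 6.
P32 takes 80 more to reach its cap of 90 — 70 left.
Only 70 left; P38 takes them to reach 90.
Total = 6×20 + 11×20 + 12×90 + 19×90 = 3130.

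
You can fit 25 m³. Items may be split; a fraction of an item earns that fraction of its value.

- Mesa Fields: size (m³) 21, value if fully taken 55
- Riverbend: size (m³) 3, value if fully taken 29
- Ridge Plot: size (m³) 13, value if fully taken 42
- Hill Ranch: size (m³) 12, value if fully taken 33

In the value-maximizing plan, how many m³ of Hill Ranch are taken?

Sort by value density: Riverbend 29/3≈9.67, Ridge Plot 42/13≈3.23, Hill Ranch 33/12≈2.75, Mesa Fields 55/21≈2.62.
All 3 m³ of Riverbend fit (value 29) ; 22 remain.
Take all of Ridge Plot (13 m³, value 42) ; 9 m³ left.
9 m³ left: a 9/12 share of Hill Ranch gives 33×9/12 = 24.75.

9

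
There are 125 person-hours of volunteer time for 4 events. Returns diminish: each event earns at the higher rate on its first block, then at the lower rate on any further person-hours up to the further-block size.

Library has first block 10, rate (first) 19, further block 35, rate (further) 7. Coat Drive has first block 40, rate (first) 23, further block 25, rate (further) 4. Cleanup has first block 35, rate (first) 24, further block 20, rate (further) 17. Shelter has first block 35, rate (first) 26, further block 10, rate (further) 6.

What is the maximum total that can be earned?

Order all 8 blocks by rate: Shelter/tier1 26 > Cleanup/tier1 24 > Coat Drive/tier1 23 > Library/tier1 19 > Cleanup/tier2 17 > Library/tier2 7 > Shelter/tier2 6 > Coat Drive/tier2 4.
Fill Shelter tier1 block (35 at 26) — 90 left.
Cleanup/tier1 (24): +35 — 55 left.
Fill Coat Drive tier1 block (40 at 23) — 15 left.
Library tier1 at 19: fill all 10 — 5 left.
Cleanup/tier2: +5 of 20 at 17; pool empty.
Total = 26×35 + 24×35 + 23×40 + 19×10 + 17×5 = 2945.

2945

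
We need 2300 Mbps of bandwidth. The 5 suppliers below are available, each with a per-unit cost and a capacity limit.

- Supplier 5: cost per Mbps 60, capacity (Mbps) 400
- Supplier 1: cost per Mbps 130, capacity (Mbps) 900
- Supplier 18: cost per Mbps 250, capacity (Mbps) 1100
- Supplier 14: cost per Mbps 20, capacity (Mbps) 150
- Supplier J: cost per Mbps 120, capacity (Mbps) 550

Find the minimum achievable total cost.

Cheapest first:
Supplier 14 (20): use full 150 ; 2150 Mbps to go.
Take 400 from Supplier 5 at 60 ; need 1750 more.
Supplier J (120): use full 550 ; 1200 Mbps to go.
Supplier 1 (130): use full 900 ; 300 Mbps to go.
Supplier 18 (250): take the remaining 300 ; done.
Cost = 150×20 + 400×60 + 550×120 + 900×130 + 300×250 = 285000.

285000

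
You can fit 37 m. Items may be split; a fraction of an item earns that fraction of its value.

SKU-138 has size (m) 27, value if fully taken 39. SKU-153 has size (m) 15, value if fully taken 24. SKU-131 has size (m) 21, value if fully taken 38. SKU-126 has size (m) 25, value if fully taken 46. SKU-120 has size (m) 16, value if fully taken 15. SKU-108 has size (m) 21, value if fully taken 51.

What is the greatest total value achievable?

Sort by value density: SKU-108 51/21≈2.43, SKU-126 46/25≈1.84, SKU-131 38/21≈1.81, SKU-153 24/15≈1.6, SKU-138 39/27≈1.44, SKU-120 15/16≈0.938.
All 21 m of SKU-108 fit (value 51) ; 16 remain.
16 m left: a 16/25 share of SKU-126 gives 46×16/25 = 29.44.
Total value = 80.44.

80.44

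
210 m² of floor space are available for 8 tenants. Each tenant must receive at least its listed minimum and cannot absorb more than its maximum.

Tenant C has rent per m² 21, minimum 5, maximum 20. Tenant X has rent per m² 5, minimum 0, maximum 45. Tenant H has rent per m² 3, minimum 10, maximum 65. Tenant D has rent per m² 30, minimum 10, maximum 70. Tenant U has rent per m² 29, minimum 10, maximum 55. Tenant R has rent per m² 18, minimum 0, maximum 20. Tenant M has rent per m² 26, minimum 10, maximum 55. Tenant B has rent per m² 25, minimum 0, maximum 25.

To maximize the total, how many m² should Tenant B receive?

15

Meeting every minimum uses 5+0+10+10+10+0+10+0 = 45 m², leaving 165.
Rank by rent per m²: Tenant D 30 > Tenant U 29 > Tenant M 26 > Tenant B 25 > Tenant C 21 > Tenant R 18 > Tenant X 5 > Tenant H 3.
Tenant D: +60 to 70 (cap) — 105 left.
Tenant U: +45 to 55 (cap) — 60 left.
Give Tenant M 45 more to hit its cap of 55 — 15 left.
Tenant B: +15 (room for 25) → 15. Pool exhausted.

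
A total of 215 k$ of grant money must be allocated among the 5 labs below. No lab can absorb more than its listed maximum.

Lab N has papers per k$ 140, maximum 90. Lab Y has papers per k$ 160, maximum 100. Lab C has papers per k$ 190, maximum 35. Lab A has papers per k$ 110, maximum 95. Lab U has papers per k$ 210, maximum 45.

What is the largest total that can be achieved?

37000

Order the labs by papers per k$: Lab U 210 > Lab C 190 > Lab Y 160 > Lab N 140 > Lab A 110.
Lab U: +45 to 45 (cap) — 170 left.
Lab C: +35 to 35 (cap) — 135 left.
Lab Y: +100 to 100 (cap) — 35 left.
Only 35 left; Lab N takes them to reach 35.
Total = 140×35 + 160×100 + 190×35 + 210×45 = 37000.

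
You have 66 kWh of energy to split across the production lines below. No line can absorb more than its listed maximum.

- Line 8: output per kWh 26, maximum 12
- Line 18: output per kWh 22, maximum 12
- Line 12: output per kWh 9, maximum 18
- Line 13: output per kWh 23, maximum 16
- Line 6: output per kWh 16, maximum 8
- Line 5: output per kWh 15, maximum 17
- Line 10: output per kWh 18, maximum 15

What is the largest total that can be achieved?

1387

Highest output per kWh first: Line 8 26 > Line 13 23 > Line 18 22 > Line 10 18 > Line 6 16 > Line 5 15 > Line 12 9.
Line 8 takes 12 to reach its cap of 12 — 54 left.
Give Line 13 16 to hit its cap of 16 — 38 left.
Give Line 18 12 to hit its cap of 12 — 26 left.
Line 10: +15 to 15 (cap) — 11 left.
Give Line 6 8 to hit its cap of 8 — 3 left.
Only 3 left; Line 5 takes them to reach 3.
Total = 26×12 + 22×12 + 23×16 + 16×8 + 15×3 + 18×15 = 1387.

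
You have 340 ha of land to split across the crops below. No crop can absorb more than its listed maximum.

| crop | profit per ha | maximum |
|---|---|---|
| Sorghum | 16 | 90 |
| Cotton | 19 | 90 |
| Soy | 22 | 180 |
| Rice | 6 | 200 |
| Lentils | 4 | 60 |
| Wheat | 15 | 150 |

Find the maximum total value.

Rank by profit per ha: Soy 22 > Cotton 19 > Sorghum 16 > Wheat 15 > Rice 6 > Lentils 4.
Give Soy 180 to hit its cap of 180 — 160 left.
Cotton: +90 to 90 (cap) — 70 left.
Sorghum has room for 90 but only 70 remain, so it gets 70.
Total = 16×70 + 19×90 + 22×180 = 6790.

6790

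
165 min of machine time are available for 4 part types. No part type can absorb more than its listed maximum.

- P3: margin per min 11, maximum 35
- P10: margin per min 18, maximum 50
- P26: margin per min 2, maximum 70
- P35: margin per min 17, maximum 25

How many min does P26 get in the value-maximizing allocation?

55

Highest margin per min first: P10 18 > P35 17 > P3 11 > P26 2.
Give P10 50 to hit its cap of 50 → 115 left.
Give P35 25 to hit its cap of 25 → 90 left.
Give P3 35 to hit its cap of 35 → 55 left.
Only 55 left; P26 takes them to reach 55.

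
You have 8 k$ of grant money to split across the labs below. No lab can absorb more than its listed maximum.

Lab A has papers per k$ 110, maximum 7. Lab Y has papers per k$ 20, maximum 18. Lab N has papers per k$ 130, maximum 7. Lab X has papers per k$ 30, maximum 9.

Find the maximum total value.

Highest papers per k$ first: Lab N 130 > Lab A 110 > Lab X 30 > Lab Y 20.
Lab N takes 7 to reach its cap of 7 → 1 left.
Only 1 left; Lab A takes them to reach 1.
Total = 110×1 + 130×7 = 1020.

1020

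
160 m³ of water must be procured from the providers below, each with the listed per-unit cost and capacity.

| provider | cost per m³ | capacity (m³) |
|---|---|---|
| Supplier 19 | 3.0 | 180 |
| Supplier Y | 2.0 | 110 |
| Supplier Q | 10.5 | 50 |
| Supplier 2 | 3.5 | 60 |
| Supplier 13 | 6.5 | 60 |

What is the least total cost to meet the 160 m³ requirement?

370

Cheapest first:
Supplier Y (2.0): use full 110 ; 50 m³ to go.
Take 50 from Supplier 19 at 3.0 to finish.
Supplier 2, Supplier 13, Supplier Q: unused.
Cost = 110×2.0 + 50×3.0 = 370.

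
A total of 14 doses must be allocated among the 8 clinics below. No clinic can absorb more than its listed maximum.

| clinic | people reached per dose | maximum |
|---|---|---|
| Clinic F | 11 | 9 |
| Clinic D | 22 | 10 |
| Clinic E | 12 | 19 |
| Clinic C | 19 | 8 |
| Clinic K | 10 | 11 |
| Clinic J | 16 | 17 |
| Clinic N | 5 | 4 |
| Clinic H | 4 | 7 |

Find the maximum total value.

296

Rank by people reached per dose: Clinic D 22 > Clinic C 19 > Clinic J 16 > Clinic E 12 > Clinic F 11 > Clinic K 10 > Clinic N 5 > Clinic H 4.
Give Clinic D 10 to hit its cap of 10 → 4 left.
Clinic C: +4 (room for 8) → 4. Pool exhausted.
Total = 22×10 + 19×4 = 296.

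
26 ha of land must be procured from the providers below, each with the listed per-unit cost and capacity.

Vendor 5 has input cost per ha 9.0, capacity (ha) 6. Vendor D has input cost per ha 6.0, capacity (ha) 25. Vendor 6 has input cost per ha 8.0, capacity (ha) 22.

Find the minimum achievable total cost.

Cheapest first:
Vendor D (6.0): use full 25 — 1 ha to go.
Vendor 6 (8.0): take the remaining 1 — done.
Vendor 5: unused.
Cost = 25×6.0 + 1×8.0 = 158.

158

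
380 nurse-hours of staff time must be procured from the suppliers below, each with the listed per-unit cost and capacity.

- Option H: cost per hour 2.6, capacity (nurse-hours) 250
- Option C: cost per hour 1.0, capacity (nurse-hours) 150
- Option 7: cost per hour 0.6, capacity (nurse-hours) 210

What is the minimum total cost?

328

Fill from the cheapest supplier first.
Option 7 at 0.6: take all 210 nurse-hours ; 170 still needed.
Take 150 from Option C at 1.0 ; need 20 more.
Option H at 2.6: take 20 of its 250 ; requirement met.
Cost = 210×0.6 + 150×1.0 + 20×2.6 = 328.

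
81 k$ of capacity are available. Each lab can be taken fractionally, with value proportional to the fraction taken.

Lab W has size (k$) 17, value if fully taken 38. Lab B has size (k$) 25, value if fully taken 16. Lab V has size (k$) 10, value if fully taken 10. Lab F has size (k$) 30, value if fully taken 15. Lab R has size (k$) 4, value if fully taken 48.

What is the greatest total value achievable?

Rank by value-to-size ratio: Lab R 48/4≈12, Lab W 38/17≈2.24, Lab V 10/10≈1, Lab B 16/25≈0.64, Lab F 15/30≈0.5.
Lab R: take in full, 4 k$ for value 48 — 77 left.
Lab W: take in full, 17 k$ for value 38 — 60 left.
Take all of Lab V (10 k$, value 10) — 50 k$ left.
Take all of Lab B (25 k$, value 16) — 25 k$ left.
25 k$ left: a 25/30 share of Lab F gives 15×25/30 = 12.5.
Total value = 124.5.

124.5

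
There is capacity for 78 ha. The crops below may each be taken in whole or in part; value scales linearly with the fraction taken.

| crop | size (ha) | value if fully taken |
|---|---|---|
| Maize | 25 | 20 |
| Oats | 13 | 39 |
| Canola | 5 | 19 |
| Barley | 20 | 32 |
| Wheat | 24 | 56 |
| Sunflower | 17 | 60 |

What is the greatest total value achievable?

Rank by value-to-size ratio: Canola 19/5≈3.8, Sunflower 60/17≈3.53, Oats 39/13≈3, Wheat 56/24≈2.33, Barley 32/20≈1.6, Maize 20/25≈0.8.
All 5 ha of Canola fit (value 19) — 73 remain.
All 17 ha of Sunflower fit (value 60) — 56 remain.
Oats: take in full, 13 ha for value 39 — 43 left.
Take all of Wheat (24 ha, value 56) — 19 ha left.
Fill the last 19 ha with part of Barley: 19/20 of it earns 30.4.
Total value = 204.4.

204.4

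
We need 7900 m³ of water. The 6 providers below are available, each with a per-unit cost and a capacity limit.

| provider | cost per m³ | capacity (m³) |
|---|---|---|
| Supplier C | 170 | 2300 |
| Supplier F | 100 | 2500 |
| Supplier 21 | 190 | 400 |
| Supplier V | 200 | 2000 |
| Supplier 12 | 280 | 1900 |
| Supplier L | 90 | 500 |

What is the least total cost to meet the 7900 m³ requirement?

1218000

Cheapest first:
Take 500 from Supplier L at 90 — need 7400 more.
Supplier F at 100: take all 2500 m³ — 4900 still needed.
Take 2300 from Supplier C at 170 — need 2600 more.
Supplier 21 (190): use full 400 — 2200 m³ to go.
Supplier V at 200: take all 2000 m³ — 200 still needed.
Take 200 from Supplier 12 at 280 to finish.
Cost = 500×90 + 2500×100 + 2300×170 + 400×190 + 2000×200 + 200×280 = 1218000.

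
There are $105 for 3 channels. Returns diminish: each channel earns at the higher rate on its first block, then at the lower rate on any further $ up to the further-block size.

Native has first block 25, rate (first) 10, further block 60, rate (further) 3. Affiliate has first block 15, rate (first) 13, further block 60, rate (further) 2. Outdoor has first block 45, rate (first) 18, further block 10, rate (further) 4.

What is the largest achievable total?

Treat each block as its own option and order by rate: Outdoor/T1 18 > Affiliate/T1 13 > Native/T1 10 > Outdoor/T2 4 > Native/T2 3 > Affiliate/T2 2.
Fill Outdoor T1 block (45 at 18) — 60 left.
Affiliate T1 at 13: fill all 15 — 45 left.
Fill Native T1 block (25 at 10) — 20 left.
Fill Outdoor T2 block (10 at 4) — 10 left.
Native T2 at 3: only 10 left, fill 10.
Total = 18×45 + 13×15 + 10×25 + 4×10 + 3×10 = 1325.

1325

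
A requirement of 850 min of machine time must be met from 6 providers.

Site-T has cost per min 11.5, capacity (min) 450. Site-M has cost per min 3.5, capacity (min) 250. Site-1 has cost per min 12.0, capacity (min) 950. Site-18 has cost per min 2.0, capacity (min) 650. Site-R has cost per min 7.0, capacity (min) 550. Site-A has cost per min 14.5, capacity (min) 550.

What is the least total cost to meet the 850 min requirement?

2000

Cheapest first:
Take 650 from Site-18 at 2.0 ; need 200 more.
Site-M (3.5): take the remaining 200 ; done.
Site-R, Site-T, Site-1, Site-A: unused.
Cost = 650×2.0 + 200×3.5 = 2000.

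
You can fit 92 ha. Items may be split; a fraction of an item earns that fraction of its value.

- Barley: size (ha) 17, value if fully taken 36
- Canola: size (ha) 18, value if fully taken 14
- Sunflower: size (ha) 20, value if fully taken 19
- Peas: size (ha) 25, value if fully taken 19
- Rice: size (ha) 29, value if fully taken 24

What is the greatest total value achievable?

99.08

Rank by value-to-size ratio: Barley 36/17≈2.12, Sunflower 19/20≈0.95, Rice 24/29≈0.828, Canola 14/18≈0.778, Peas 19/25≈0.76.
Take all of Barley (17 ha, value 36) — 75 ha left.
All 20 ha of Sunflower fit (value 19) — 55 remain.
Rice: take in full, 29 ha for value 24 — 26 left.
Canola: take in full, 18 ha for value 14 — 8 left.
8 ha left: a 8/25 share of Peas gives 19×8/25 = 6.08.
Total value = 99.08.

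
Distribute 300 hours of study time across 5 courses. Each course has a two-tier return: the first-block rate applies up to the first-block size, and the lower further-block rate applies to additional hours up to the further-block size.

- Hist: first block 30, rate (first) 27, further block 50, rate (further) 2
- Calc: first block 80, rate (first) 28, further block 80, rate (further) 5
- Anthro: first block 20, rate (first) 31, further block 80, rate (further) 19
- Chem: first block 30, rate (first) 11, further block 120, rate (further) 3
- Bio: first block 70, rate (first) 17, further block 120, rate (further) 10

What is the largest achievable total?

Treat each block as its own option and order by rate: Anthro/first 31 > Calc/first 28 > Hist/first 27 > Anthro/second 19 > Bio/first 17 > Chem/first 11 > Bio/second 10 > Calc/second 5 > Chem/second 3 > Hist/second 2.
Anthro first at 31: fill all 20 ; 280 left.
Calc/first (28): +80 ; 200 left.
Hist/first (27): +30 ; 170 left.
Anthro second at 19: fill all 80 ; 90 left.
Fill Bio first block (70 at 17) ; 20 left.
20 remain; put them into Chem first at 11.
Total = 31×20 + 28×80 + 27×30 + 19×80 + 17×70 + 11×20 = 6600.

6600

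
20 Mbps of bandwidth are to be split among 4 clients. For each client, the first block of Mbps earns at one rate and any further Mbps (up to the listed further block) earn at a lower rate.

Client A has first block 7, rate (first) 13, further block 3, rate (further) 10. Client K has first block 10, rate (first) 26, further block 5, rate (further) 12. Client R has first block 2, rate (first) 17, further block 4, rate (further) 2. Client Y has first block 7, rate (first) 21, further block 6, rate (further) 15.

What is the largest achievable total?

456

Order all 8 blocks by rate: Client K/first 26 > Client Y/first 21 > Client R/first 17 > Client Y/second 15 > Client A/first 13 > Client K/second 12 > Client A/second 10 > Client R/second 2.
Client K first at 26: fill all 10 ; 10 left.
Client Y first at 21: fill all 7 ; 3 left.
Fill Client R first block (2 at 17) ; 1 left.
Client Y/second: +1 of 6 at 15; pool empty.
Total = 26×10 + 21×7 + 17×2 + 15×1 = 456.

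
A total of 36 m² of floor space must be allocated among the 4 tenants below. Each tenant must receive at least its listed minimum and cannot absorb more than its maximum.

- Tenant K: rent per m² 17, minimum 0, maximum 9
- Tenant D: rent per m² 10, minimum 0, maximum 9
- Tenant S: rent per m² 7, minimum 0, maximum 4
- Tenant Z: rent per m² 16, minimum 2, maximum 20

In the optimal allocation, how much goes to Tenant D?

Meeting every minimum uses 0+0+0+2 = 2 m², leaving 34.
Highest rent per m² first: Tenant K 17 > Tenant Z 16 > Tenant D 10 > Tenant S 7.
Give Tenant K 9 more to hit its cap of 9 — 25 left.
Tenant Z takes 18 more to reach its cap of 20 — 7 left.
Tenant D: +7 (room for 9) → 7. Pool exhausted.

7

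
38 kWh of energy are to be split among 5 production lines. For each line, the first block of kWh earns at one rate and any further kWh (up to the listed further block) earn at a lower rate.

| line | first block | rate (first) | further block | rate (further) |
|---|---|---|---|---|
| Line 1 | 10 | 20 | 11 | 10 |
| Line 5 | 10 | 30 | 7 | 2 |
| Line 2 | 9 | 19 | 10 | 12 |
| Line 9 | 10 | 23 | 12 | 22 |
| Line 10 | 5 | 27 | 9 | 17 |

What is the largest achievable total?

Order all 10 blocks by rate: Line 5/T1 30 > Line 10/T1 27 > Line 9/T1 23 > Line 9/T2 22 > Line 1/T1 20 > Line 2/T1 19 > Line 10/T2 17 > Line 2/T2 12 > Line 1/T2 10 > Line 5/T2 2.
Line 5/T1 (30): +10 ; 28 left.
Line 10/T1 (27): +5 ; 23 left.
Fill Line 9 T1 block (10 at 23) ; 13 left.
Line 9 T2 at 22: fill all 12 ; 1 left.
Line 1/T1: +1 of 10 at 20; pool empty.
Total = 30×10 + 27×5 + 23×10 + 22×12 + 20×1 = 949.

949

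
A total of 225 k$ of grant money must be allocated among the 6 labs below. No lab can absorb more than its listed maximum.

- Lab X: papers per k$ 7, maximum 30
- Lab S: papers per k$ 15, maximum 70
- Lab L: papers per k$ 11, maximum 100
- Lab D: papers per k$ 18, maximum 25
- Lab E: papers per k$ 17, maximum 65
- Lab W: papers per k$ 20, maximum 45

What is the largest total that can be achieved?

Rank by papers per k$: Lab W 20 > Lab D 18 > Lab E 17 > Lab S 15 > Lab L 11 > Lab X 7.
Give Lab W 45 to hit its cap of 45 ; 180 left.
Give Lab D 25 to hit its cap of 25 ; 155 left.
Lab E takes 65 to reach its cap of 65 ; 90 left.
Lab S: +70 to 70 (cap) ; 20 left.
Only 20 left; Lab L takes them to reach 20.
Total = 15×70 + 11×20 + 18×25 + 17×65 + 20×45 = 3725.

3725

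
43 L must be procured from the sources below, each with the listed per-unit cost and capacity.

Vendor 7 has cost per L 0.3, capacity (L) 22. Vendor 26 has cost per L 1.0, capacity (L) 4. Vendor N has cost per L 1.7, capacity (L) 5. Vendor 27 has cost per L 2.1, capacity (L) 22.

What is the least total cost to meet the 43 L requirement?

Use sources in increasing cost order.
Take 22 from Vendor 7 at 0.3 → need 21 more.
Take 4 from Vendor 26 at 1.0 → need 17 more.
Vendor N (1.7): use full 5 → 12 L to go.
Vendor 27 at 2.1: take 12 of its 22 → requirement met.
Cost = 22×0.3 + 4×1.0 + 5×1.7 + 12×2.1 = 44.3.

44.3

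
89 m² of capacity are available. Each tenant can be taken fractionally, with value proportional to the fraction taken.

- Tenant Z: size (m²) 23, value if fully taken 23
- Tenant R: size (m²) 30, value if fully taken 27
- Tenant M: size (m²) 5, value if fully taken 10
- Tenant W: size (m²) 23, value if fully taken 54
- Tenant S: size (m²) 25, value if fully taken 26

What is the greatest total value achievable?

Sort by value density: Tenant W 54/23≈2.35, Tenant M 10/5≈2, Tenant S 26/25≈1.04, Tenant Z 23/23≈1, Tenant R 27/30≈0.9.
Take all of Tenant W (23 m², value 54) → 66 m² left.
Take all of Tenant M (5 m², value 10) → 61 m² left.
Take all of Tenant S (25 m², value 26) → 36 m² left.
Tenant Z: take in full, 23 m² for value 23 → 13 left.
13 m² left: a 13/30 share of Tenant R gives 27×13/30 = 11.7.
Total value = 124.7.

124.7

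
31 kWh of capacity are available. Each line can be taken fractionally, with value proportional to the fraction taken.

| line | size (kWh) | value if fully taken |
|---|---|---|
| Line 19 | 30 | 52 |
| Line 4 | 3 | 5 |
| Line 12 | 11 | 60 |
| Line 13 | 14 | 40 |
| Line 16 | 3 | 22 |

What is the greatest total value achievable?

127.2

Sort by value density: Line 16 22/3≈7.33, Line 12 60/11≈5.45, Line 13 40/14≈2.86, Line 19 52/30≈1.73, Line 4 5/3≈1.67.
Take all of Line 16 (3 kWh, value 22) ; 28 kWh left.
All 11 kWh of Line 12 fit (value 60) ; 17 remain.
Line 13: take in full, 14 kWh for value 40 ; 3 left.
Only 3 kWh remain; take 3/30 of Line 19 for value 52×3/30 = 5.2.
Total value = 127.2.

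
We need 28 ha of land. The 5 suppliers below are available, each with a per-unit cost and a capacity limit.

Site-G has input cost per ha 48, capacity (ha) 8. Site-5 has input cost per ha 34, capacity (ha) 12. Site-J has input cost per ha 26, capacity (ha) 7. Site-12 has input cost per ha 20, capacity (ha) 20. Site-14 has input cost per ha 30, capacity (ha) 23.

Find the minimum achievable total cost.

612

Use suppliers in increasing cost order.
Site-12 at 20: take all 20 ha ; 8 still needed.
Site-J (26): use full 7 ; 1 ha to go.
Take 1 from Site-14 at 30 to finish.
Site-5, Site-G: unused.
Cost = 20×20 + 7×26 + 1×30 = 612.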